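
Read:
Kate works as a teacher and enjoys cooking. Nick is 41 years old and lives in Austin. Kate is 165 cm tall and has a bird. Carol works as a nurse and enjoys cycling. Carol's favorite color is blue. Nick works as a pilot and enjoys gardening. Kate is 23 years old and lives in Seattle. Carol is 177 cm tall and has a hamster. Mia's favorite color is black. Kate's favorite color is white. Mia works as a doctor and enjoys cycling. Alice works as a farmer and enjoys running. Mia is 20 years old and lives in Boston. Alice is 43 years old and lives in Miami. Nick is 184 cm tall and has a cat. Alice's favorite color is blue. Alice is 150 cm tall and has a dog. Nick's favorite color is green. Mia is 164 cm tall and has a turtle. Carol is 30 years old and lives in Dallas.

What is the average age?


Sum=157, n=5, avg=31.4

31.4


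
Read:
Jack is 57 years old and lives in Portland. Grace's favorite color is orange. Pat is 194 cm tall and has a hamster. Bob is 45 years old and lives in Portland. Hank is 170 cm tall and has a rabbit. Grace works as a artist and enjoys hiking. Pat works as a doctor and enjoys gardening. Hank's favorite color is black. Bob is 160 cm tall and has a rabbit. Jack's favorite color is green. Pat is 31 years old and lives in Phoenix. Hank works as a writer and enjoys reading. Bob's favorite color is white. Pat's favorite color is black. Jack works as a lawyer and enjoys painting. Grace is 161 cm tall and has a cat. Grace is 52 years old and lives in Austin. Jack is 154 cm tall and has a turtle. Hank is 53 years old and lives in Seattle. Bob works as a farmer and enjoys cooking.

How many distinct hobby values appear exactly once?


Unique hobby values: 5

5


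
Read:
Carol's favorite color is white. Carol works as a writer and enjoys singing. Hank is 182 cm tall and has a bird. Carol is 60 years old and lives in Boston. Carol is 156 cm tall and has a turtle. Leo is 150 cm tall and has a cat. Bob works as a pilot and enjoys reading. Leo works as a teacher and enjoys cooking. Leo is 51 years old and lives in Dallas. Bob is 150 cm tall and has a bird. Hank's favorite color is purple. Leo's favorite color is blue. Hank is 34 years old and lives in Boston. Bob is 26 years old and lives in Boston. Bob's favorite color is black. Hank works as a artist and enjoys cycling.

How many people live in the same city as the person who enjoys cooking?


Person with hobby cooking is Leo, city Dallas. Count = 1

1


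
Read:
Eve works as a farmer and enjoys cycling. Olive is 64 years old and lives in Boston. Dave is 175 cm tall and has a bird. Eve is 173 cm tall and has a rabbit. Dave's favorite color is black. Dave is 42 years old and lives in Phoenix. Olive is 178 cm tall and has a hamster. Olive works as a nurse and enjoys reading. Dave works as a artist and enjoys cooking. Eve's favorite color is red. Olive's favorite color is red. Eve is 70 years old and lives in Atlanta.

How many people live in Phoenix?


Count in Phoenix: 1

1


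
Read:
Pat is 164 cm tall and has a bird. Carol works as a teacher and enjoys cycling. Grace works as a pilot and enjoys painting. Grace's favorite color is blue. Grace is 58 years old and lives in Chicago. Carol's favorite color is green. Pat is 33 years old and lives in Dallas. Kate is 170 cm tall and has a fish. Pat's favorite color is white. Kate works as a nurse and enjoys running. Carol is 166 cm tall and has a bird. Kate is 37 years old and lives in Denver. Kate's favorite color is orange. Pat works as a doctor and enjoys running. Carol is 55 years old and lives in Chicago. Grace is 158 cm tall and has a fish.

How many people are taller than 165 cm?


Taller than 165: 2

2


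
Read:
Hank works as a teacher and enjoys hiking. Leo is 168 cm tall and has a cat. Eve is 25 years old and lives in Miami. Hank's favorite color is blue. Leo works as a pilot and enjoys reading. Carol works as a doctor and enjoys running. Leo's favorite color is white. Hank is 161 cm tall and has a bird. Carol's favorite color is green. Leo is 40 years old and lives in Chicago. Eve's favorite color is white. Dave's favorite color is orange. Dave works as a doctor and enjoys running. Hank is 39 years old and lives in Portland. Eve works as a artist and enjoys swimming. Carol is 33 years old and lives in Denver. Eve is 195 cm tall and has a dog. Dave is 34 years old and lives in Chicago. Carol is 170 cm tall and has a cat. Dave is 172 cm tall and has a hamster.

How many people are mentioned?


People: Eve, Leo, Hank, Carol, Dave. Count = 5

5


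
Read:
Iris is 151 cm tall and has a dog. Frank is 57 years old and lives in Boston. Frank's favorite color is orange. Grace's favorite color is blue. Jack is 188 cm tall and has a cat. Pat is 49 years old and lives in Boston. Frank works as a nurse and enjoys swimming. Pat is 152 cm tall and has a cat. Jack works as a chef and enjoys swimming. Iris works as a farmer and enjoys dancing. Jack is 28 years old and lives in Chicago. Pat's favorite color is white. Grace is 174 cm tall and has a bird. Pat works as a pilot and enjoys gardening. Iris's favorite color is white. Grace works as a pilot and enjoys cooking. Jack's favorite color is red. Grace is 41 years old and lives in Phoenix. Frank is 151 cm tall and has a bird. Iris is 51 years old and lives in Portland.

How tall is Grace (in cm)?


Grace is 174 cm tall

174


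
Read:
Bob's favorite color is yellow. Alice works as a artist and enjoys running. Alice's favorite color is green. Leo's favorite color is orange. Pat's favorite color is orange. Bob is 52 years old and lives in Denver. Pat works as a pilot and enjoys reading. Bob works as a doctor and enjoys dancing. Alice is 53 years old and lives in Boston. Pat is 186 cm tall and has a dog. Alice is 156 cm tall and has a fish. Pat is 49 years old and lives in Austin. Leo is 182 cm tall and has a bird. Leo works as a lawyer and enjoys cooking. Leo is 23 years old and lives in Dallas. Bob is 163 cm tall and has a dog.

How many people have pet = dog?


Count: 2

2


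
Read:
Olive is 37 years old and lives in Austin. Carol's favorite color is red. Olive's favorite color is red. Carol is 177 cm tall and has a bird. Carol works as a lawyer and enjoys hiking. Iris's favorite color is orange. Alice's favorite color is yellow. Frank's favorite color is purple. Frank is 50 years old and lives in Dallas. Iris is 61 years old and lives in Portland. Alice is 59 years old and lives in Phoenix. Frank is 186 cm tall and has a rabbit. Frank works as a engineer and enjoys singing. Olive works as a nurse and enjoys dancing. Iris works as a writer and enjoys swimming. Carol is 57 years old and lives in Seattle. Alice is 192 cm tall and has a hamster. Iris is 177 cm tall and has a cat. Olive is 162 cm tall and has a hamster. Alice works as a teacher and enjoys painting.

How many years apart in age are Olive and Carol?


37 vs 57, diff = 20

20


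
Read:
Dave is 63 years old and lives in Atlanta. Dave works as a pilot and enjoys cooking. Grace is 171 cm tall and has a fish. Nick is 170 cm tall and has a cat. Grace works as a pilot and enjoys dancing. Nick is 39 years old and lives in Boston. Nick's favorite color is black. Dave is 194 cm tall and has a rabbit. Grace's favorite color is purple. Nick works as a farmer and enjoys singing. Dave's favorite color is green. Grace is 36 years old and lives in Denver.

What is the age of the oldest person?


Oldest: Dave at 63

63


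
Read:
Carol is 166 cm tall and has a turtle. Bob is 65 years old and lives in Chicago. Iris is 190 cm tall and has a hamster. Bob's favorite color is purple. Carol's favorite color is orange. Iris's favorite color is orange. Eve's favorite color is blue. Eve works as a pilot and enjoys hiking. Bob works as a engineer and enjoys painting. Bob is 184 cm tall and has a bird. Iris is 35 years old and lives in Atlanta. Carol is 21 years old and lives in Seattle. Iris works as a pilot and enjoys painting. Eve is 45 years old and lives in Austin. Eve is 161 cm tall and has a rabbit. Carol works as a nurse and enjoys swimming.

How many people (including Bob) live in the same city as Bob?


Bob lives in Chicago. Count = 1

1


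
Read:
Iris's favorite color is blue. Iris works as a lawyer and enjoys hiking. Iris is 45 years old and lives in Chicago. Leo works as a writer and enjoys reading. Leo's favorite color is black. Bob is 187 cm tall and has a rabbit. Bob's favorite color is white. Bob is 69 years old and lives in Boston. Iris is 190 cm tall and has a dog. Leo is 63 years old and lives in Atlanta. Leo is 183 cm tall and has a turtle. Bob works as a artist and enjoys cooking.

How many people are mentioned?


People: Iris, Leo, Bob. Count = 3

3


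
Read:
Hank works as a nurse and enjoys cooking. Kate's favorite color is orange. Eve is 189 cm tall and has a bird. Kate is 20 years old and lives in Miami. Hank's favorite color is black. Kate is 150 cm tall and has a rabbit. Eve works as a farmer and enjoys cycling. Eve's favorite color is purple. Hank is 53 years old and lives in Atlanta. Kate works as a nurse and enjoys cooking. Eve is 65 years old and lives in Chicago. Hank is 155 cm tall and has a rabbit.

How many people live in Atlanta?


Count in Atlanta: 1

1


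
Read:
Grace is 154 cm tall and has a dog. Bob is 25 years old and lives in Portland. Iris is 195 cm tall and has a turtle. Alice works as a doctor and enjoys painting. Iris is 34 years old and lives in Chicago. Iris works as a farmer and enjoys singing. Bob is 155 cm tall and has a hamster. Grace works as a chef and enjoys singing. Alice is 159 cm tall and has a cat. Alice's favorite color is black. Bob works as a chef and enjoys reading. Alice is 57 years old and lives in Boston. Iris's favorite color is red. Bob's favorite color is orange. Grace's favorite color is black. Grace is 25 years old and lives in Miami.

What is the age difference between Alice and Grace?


|57 - 25| = 32

32


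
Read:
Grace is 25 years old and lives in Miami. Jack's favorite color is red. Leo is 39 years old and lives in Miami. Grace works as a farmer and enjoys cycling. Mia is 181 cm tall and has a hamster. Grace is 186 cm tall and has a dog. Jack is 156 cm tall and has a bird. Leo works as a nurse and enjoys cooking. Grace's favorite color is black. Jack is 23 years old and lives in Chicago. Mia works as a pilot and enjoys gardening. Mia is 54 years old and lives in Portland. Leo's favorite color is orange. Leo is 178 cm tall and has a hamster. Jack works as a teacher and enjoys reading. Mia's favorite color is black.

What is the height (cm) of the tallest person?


Tallest: Grace at 186 cm

186


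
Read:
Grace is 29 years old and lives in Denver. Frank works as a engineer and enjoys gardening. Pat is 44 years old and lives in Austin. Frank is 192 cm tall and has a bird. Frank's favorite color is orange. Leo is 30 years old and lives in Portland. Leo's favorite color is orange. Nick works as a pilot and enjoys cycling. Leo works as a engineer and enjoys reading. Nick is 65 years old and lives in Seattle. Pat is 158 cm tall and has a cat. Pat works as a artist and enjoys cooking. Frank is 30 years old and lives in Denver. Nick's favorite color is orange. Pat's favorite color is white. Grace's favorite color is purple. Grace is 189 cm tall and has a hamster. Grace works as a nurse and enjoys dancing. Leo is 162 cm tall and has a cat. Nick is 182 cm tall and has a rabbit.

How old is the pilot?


The pilot is Nick, age 65

65


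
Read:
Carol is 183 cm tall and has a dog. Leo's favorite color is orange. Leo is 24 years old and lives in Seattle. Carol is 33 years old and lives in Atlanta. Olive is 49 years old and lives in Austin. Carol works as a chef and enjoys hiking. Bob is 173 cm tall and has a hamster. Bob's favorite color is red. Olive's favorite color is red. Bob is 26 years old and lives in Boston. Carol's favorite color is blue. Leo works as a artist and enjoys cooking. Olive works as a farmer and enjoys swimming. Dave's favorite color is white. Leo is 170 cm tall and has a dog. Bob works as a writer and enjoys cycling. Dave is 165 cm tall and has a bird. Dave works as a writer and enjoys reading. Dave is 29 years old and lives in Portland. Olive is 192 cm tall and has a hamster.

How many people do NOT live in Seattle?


Not in Seattle: 4

4


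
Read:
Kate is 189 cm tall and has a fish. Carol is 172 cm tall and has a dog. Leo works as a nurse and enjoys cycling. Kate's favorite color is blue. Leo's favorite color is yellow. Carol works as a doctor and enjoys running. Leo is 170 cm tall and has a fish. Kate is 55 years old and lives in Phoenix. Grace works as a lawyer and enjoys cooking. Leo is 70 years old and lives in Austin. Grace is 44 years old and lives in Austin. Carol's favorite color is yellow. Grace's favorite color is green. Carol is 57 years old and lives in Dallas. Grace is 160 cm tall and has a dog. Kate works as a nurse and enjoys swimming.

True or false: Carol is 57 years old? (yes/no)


Carol is actually 57. yes

yes


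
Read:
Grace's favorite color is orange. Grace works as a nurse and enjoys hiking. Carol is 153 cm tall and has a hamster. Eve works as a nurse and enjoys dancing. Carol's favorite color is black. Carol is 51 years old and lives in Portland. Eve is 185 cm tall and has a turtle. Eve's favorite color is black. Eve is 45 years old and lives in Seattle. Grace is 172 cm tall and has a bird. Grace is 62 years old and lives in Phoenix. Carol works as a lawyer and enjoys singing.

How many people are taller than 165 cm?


Taller than 165: 2

2


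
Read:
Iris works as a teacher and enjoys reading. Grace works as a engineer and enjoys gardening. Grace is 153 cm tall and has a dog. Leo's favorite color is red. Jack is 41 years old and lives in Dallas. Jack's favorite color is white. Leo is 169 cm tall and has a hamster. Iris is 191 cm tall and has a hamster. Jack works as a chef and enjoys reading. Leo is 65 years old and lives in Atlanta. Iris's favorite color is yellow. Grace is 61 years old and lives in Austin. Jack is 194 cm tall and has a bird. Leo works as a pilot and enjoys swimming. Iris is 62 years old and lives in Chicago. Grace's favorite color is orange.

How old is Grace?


Grace is 61 years old

61


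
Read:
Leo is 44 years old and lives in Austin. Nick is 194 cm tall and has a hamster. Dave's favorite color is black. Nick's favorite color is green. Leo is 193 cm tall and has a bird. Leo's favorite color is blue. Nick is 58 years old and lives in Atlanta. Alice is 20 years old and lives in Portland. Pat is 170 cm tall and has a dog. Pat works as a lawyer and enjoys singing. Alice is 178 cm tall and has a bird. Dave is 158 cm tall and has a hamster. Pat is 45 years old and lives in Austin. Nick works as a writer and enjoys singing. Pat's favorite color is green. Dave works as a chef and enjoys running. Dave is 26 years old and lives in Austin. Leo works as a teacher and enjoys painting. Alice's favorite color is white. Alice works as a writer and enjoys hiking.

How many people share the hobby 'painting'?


Count: 1

1


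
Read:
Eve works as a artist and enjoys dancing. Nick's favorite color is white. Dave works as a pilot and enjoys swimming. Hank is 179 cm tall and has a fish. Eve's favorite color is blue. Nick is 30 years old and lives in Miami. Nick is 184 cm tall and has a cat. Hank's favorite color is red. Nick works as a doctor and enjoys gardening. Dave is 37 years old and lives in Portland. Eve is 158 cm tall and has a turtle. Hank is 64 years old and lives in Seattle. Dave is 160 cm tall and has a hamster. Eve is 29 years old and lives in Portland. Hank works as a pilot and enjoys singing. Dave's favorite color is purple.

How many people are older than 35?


Filter: 2

2


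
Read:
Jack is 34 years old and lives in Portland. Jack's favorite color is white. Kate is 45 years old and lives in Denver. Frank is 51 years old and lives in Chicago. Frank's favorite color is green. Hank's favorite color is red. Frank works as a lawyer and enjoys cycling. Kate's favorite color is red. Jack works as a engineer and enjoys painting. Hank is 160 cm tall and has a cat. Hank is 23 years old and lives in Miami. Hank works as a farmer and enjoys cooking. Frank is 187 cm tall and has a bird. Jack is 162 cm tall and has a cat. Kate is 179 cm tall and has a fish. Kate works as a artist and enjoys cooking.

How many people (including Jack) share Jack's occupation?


Jack is a engineer. Count = 1

1


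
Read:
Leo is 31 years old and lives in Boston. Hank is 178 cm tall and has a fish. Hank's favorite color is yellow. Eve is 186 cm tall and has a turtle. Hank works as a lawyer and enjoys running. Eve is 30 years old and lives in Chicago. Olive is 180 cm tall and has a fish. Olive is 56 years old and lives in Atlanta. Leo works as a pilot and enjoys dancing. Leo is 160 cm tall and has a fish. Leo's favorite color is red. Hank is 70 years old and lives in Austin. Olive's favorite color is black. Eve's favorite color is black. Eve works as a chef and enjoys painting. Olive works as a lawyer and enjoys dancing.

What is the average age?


Sum=187, n=4, avg=46.75

46.75


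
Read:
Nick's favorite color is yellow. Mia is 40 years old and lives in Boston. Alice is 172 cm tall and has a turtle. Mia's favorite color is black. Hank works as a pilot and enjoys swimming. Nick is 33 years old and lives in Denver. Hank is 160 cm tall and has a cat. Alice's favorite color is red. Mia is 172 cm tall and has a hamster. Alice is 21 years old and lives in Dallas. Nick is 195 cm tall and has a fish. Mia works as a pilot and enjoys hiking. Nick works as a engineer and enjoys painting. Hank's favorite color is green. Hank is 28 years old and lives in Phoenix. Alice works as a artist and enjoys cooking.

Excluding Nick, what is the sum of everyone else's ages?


Sum (excluding Nick): 89

89


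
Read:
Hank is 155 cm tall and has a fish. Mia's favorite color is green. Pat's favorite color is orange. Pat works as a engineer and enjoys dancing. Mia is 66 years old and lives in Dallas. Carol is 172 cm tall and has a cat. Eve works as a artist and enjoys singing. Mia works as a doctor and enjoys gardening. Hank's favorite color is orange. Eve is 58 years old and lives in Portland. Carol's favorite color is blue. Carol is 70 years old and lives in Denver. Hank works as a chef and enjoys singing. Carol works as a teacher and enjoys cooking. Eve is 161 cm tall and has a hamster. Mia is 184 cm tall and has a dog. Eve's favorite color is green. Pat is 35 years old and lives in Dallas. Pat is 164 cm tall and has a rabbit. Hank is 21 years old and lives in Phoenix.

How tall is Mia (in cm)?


Mia is 184 cm tall

184


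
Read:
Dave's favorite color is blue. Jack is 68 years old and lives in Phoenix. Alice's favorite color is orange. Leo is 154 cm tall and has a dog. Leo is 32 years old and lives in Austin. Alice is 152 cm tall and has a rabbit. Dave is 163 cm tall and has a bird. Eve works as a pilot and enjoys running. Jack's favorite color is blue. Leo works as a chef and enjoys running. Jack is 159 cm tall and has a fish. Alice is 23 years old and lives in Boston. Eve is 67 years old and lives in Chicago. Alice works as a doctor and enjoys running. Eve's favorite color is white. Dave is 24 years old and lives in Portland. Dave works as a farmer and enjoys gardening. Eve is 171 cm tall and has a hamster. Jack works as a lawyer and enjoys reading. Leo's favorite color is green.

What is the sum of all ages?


67+68+32+24+23 = 214

214


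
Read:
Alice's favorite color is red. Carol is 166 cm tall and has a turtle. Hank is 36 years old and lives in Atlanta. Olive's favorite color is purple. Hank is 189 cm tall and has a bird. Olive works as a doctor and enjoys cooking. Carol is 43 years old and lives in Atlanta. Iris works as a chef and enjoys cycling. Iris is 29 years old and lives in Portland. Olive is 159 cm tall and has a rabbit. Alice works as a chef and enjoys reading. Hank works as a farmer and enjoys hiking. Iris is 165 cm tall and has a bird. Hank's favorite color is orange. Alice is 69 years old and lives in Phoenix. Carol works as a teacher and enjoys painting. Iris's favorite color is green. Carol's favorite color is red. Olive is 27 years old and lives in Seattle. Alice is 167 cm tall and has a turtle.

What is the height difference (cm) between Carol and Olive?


|166 - 159| = 7

7


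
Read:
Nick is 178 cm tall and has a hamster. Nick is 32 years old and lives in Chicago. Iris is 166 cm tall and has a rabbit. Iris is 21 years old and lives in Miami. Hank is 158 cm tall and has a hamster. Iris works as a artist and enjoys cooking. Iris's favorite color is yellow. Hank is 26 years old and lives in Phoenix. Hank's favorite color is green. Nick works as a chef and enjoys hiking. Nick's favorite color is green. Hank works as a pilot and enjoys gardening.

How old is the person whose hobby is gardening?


Person with hobby=gardening is Hank, age 26

26


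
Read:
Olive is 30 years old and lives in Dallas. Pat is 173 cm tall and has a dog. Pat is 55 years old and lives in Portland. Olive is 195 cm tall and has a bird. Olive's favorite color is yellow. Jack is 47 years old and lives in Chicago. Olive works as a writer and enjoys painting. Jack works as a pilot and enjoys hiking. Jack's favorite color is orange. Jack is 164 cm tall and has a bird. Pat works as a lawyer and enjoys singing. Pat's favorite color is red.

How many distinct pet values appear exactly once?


Unique pet values: 1

1


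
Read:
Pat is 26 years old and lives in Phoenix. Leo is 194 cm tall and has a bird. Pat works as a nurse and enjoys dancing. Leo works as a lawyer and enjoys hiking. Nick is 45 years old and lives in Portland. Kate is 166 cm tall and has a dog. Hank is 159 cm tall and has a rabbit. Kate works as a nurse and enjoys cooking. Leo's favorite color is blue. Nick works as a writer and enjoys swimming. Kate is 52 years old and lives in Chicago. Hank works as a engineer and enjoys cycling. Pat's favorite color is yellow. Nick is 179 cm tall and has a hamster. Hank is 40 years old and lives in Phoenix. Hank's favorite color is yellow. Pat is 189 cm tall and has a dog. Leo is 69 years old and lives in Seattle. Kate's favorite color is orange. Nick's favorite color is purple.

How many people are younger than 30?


Filter: 1

1


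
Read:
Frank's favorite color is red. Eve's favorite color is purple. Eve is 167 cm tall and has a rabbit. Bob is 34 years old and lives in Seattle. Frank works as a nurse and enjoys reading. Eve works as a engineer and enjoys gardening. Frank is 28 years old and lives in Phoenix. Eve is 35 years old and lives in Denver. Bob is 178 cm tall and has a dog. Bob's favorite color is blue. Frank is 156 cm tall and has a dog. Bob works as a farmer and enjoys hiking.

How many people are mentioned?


People: Frank, Bob, Eve. Count = 3

3


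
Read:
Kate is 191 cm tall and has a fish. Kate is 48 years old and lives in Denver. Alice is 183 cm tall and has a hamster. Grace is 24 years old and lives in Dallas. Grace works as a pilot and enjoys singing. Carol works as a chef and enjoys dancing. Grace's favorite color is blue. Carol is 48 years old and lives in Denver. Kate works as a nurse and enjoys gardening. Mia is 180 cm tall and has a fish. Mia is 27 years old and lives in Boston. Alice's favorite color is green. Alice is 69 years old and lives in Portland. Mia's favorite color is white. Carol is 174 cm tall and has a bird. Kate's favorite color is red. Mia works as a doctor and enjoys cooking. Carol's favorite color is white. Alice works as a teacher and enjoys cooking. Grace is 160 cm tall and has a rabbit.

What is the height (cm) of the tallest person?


Tallest: Kate at 191 cm

191


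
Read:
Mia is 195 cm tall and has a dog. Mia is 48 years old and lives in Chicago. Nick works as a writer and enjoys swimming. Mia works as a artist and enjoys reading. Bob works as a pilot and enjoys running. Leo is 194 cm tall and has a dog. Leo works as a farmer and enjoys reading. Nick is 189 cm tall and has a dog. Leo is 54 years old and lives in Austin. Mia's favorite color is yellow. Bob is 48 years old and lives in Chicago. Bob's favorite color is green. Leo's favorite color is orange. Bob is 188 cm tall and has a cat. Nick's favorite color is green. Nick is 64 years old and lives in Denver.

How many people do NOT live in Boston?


Not in Boston: 4

4


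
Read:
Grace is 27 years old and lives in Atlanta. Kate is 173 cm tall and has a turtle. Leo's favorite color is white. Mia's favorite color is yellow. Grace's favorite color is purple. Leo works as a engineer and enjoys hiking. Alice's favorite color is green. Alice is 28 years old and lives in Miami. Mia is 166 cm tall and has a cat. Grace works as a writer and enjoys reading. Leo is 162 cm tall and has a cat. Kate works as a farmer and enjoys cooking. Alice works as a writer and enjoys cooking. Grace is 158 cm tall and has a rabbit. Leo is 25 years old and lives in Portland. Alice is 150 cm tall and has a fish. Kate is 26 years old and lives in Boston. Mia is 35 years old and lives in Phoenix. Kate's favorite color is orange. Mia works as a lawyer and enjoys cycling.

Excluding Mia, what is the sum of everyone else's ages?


Sum (excluding Mia): 106

106


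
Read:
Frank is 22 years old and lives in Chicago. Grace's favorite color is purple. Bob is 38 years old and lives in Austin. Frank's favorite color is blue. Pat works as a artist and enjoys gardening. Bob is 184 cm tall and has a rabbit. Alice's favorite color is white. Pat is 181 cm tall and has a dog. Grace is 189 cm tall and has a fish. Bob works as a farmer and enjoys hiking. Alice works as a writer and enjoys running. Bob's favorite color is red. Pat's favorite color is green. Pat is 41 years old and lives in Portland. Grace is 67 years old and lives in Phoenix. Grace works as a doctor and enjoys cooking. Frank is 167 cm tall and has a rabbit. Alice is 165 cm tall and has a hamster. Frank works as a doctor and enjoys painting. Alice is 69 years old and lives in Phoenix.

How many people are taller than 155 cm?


Taller than 155: 5

5


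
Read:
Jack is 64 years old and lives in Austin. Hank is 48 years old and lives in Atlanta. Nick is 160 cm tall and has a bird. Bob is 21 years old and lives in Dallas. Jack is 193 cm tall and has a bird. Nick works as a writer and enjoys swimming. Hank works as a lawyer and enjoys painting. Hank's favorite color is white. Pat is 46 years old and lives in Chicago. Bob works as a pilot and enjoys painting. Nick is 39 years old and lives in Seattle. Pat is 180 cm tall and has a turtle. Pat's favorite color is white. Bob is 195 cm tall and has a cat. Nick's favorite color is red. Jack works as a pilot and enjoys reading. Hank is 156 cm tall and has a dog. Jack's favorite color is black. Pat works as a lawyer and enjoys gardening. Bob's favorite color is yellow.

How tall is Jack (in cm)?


Jack is 193 cm tall

193


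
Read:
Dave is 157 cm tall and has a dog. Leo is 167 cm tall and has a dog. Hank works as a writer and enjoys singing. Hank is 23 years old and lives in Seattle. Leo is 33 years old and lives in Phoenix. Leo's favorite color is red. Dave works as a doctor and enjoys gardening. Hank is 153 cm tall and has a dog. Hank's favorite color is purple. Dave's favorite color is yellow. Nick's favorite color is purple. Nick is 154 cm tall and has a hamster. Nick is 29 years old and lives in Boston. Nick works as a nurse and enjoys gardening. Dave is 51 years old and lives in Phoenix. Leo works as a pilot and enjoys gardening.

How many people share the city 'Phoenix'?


Count: 2

2


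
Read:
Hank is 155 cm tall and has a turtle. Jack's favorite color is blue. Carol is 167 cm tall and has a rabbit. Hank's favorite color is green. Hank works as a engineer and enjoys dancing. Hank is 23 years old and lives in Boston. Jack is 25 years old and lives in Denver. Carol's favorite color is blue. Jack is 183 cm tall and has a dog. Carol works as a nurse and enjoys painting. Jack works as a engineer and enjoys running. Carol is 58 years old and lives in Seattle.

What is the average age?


Sum=106, n=3, avg=35.33

35.33


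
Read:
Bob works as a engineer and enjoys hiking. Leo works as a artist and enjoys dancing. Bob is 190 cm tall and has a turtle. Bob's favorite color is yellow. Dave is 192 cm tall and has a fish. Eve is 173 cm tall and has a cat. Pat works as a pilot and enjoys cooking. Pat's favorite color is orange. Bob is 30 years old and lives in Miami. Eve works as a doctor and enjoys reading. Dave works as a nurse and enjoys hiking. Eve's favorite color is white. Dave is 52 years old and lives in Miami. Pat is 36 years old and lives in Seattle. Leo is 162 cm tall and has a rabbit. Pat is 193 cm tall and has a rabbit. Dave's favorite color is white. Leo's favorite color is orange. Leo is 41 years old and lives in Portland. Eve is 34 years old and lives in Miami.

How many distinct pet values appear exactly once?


Unique pet values: 3

3


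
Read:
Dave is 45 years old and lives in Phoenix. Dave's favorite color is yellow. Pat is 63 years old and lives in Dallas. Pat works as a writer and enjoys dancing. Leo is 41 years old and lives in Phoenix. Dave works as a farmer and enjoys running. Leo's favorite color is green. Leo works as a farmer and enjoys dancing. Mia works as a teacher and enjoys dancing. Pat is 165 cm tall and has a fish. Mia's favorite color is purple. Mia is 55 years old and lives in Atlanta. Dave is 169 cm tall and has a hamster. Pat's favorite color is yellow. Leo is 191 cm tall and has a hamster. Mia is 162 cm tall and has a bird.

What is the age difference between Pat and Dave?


|63 - 45| = 18

18


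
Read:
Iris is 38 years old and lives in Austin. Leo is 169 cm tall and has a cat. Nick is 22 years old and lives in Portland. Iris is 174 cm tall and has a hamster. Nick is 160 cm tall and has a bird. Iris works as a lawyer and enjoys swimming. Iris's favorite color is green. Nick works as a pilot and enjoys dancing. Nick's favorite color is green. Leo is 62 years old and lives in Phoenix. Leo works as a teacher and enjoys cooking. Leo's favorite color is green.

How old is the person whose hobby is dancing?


Person with hobby=dancing is Nick, age 22

22


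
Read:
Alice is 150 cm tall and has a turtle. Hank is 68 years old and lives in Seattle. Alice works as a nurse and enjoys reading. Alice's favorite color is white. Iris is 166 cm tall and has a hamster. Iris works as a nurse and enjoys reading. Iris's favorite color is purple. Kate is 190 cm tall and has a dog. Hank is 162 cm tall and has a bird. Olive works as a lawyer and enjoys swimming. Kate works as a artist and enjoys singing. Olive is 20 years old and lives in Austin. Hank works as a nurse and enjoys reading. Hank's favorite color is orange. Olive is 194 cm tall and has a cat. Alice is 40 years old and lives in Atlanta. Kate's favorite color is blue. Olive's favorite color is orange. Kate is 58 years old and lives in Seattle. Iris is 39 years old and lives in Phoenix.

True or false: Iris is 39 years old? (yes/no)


Iris is actually 39. yes

yes


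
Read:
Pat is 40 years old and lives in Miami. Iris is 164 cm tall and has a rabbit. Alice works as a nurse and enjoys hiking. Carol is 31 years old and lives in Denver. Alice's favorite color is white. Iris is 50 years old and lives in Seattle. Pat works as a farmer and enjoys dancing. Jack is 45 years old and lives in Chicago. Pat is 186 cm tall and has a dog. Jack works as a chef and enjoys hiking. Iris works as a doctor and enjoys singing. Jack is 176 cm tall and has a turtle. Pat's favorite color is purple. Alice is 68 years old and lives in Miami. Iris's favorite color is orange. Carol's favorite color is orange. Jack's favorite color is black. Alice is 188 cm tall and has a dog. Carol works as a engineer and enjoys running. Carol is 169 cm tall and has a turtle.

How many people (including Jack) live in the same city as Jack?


Jack lives in Chicago. Count = 1

1


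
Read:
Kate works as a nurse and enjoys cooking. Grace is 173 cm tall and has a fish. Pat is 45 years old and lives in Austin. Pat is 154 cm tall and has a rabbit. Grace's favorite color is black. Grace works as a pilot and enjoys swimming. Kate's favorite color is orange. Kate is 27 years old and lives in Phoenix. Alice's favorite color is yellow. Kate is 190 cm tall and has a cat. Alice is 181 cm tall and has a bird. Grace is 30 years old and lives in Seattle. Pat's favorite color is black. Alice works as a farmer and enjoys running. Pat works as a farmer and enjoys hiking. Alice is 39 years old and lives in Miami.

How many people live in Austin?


Count in Austin: 1

1


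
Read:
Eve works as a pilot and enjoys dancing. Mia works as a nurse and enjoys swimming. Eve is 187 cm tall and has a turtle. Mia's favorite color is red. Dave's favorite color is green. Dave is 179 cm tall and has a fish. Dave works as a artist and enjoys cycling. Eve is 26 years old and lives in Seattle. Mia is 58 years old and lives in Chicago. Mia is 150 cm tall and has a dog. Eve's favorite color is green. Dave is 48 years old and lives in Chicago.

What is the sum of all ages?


26+58+48 = 132

132


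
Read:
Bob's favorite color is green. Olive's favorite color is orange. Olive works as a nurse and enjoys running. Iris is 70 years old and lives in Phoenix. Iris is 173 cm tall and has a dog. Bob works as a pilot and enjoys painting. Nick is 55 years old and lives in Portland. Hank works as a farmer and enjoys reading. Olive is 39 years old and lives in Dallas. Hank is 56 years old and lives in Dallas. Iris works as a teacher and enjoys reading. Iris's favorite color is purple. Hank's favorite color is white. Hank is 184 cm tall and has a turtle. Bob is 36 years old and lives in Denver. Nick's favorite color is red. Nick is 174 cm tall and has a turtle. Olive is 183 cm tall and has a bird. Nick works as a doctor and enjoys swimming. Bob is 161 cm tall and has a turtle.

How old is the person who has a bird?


Person with bird is Olive, age 39

39


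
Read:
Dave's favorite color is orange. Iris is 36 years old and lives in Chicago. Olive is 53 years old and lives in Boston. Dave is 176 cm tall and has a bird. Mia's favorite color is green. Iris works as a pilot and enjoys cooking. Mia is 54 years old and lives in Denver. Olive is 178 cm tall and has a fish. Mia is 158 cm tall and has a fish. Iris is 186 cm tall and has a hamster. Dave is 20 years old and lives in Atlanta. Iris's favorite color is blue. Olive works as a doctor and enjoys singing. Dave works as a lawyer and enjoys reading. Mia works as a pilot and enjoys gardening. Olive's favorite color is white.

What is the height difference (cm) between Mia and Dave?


|158 - 176| = 18

18


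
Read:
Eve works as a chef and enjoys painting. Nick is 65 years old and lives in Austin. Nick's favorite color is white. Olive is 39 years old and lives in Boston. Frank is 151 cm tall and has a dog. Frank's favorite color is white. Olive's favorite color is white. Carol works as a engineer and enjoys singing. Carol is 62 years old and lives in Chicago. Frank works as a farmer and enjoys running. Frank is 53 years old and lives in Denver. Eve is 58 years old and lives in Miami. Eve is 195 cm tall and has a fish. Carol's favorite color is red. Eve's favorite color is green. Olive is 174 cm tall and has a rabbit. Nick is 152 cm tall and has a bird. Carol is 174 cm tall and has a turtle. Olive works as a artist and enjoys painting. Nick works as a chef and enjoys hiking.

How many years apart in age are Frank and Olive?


53 vs 39, diff = 14

14


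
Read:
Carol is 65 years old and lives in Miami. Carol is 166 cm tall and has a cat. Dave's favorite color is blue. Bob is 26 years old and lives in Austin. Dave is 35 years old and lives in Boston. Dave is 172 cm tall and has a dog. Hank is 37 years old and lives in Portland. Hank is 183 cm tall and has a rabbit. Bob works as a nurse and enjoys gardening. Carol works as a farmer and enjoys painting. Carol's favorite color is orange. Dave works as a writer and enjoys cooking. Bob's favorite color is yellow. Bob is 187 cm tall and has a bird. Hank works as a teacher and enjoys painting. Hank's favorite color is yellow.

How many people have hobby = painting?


Count: 2

2


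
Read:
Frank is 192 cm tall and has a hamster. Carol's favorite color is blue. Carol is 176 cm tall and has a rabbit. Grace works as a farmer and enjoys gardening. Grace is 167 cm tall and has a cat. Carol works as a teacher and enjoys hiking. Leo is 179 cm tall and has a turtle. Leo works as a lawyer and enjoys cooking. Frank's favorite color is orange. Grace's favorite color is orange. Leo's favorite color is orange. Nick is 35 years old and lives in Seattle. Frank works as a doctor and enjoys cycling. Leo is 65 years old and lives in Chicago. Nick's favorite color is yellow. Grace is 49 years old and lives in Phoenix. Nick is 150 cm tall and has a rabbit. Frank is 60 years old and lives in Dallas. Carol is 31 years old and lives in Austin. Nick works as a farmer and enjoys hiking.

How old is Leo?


Leo is 65 years old

65


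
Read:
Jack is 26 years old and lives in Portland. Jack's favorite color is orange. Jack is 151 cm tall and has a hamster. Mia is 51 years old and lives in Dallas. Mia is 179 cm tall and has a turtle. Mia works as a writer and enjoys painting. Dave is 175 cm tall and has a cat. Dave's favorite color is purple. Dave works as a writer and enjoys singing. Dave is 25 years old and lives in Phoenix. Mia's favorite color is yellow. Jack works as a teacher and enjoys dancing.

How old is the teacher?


The teacher is Jack, age 26

26


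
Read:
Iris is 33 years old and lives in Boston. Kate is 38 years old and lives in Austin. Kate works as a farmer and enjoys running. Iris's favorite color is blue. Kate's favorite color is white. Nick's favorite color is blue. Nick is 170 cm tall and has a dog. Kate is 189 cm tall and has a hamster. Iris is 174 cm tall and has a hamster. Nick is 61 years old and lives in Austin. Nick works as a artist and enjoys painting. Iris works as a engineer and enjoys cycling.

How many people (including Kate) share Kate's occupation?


Kate is a farmer. Count = 1

1


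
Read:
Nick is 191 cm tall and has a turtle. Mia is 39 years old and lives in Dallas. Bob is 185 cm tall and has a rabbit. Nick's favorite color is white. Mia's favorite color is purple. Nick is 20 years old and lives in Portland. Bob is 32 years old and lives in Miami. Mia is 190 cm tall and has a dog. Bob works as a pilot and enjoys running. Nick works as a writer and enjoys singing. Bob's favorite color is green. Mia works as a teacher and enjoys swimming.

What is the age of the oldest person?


Oldest: Mia at 39

39


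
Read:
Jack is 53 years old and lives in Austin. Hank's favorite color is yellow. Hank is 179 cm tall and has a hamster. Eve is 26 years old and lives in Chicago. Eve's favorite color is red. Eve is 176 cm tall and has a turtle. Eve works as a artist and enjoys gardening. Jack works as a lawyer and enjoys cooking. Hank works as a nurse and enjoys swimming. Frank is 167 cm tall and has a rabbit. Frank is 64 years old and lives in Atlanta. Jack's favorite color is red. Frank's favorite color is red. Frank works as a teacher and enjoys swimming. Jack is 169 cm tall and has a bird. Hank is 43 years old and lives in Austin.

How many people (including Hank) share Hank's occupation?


Hank is a nurse. Count = 1

1


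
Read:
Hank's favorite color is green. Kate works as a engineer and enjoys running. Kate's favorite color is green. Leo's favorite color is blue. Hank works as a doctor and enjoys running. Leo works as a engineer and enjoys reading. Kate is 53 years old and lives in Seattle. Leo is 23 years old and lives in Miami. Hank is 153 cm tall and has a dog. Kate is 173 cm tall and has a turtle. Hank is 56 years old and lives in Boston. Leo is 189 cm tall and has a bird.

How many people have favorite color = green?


Count: 2

2


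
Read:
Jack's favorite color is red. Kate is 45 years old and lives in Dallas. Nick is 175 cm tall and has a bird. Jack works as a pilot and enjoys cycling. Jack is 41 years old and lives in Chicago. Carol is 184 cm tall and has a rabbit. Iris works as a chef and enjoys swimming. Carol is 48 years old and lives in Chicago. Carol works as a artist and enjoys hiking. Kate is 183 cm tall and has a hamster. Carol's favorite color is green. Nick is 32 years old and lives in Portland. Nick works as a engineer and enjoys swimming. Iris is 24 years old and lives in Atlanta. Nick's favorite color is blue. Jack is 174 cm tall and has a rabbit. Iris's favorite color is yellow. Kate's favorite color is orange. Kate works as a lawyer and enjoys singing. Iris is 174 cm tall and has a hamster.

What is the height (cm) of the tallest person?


Tallest: Carol at 184 cm

184
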